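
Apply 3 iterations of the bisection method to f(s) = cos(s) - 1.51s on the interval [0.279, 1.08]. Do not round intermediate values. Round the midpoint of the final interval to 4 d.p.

f(0.279000) = 0.540041, f(1.080000) = -1.159472 (opposite signs)
step 1: m = 0.679500, f(m) = -0.248158 < 0 → root in [0.279000, 0.679500]
step 2: m = 0.479250, f(m) = 0.163674 > 0 → root in [0.479250, 0.679500]
step 3: m = 0.579375, f(m) = -0.038051 < 0 → root in [0.479250, 0.579375]
Midpoint of [0.479250, 0.579375] = 0.529312

0.5293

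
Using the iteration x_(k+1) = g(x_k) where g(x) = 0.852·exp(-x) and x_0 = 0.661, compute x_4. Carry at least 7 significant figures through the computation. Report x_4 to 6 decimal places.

x_1 = g(0.661000) = 0.439917
x_2 = g(0.439917) = 0.548764
x_3 = g(0.548764) = 0.492169
x_4 = g(0.492169) = 0.520827

0.520827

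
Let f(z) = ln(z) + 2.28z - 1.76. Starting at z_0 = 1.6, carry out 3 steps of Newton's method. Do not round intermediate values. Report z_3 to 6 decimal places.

0.845525

f'(z) = 1/z + 2.28
z_0 = 1.600000: f = 2.358004, f' = 2.905000 → z_1 = 1.600000 - (2.358004)/(2.905000) = 0.788295
z_1 = 0.788295: f = -0.200571, f' = 3.548561 → z_2 = 0.788295 - (-0.200571)/(3.548561) = 0.844817
z_2 = 0.844817: f = -0.002454, f' = 3.463689 → z_3 = 0.844817 - (-0.002454)/(3.463689) = 0.845525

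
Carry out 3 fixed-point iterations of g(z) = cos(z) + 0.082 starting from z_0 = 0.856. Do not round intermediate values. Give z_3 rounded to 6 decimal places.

0.762628

z_1 = g(0.856000) = 0.737464
z_2 = g(0.737464) = 0.822176
z_3 = g(0.822176) = 0.762628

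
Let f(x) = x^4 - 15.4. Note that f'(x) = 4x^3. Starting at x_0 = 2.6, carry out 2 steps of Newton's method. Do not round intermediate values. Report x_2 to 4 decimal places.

Newton update: x ← x − f(x)/f'(x).
x_0 = 2.600000: f = 30.297600, f' = 70.304000 → x_1 = 2.600000 - (30.297600)/(70.304000) = 2.169049
x_1 = 2.169049: f = 6.734882, f' = 40.819521 → x_2 = 2.169049 - (6.734882)/(40.819521) = 2.004057

2.0041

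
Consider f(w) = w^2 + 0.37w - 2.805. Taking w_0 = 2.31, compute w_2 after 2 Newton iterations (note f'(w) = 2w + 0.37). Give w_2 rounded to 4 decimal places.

w_0 = 2.310000: f = 3.385800, f' = 4.990000 → w_1 = 2.310000 - (3.385800)/(4.990000) = 1.631483
w_1 = 1.631483: f = 0.460385, f' = 3.632966 → w_2 = 1.631483 - (0.460385)/(3.632966) = 1.504759

1.5048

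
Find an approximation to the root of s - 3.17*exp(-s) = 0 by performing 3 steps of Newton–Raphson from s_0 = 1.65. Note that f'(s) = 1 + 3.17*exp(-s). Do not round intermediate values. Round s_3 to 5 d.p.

1.07832

Newton update: s ← s − f(s)/f'(s).
s_0 = 1.650000: f = 1.041202, f' = 1.608798 → s_1 = 1.650000 - (1.041202)/(1.608798) = 1.002808
s_1 = 1.002808: f = -0.160100, f' = 2.162908 → s_2 = 1.002808 - (-0.160100)/(2.162908) = 1.076829
s_2 = 1.076829: f = -0.003109, f' = 2.079937 → s_3 = 1.076829 - (-0.003109)/(2.079937) = 1.078323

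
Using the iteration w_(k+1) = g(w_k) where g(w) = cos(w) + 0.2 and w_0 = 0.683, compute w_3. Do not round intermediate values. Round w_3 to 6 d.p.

0.924421

w_1 = g(0.683000) = 0.975683
w_2 = g(0.975683) = 0.760603
w_3 = g(0.760603) = 0.924421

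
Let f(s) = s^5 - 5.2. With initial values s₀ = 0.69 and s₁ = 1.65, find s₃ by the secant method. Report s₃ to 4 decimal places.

1.2822

Secant update: s_(k+1) = s_k − f(s_k)·(s_k − s_(k-1))/(f(s_k) − f(s_(k-1))).
f(s_0) = -5.043597, f(s_1) = 7.029810
s_2 = 1.650000 - (7.029810)·(1.650000 - 0.690000)/(7.029810 - (-5.043597)) = 1.091035; f(s_2) = -3.654061
s_3 = 1.091035 - (-3.654061)·(1.091035 - 1.650000)/(-3.654061 - (7.029810)) = 1.282210; f(s_3) = -1.734262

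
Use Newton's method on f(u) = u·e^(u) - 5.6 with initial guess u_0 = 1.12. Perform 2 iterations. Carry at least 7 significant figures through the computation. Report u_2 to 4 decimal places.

f'(u) = (u + 1)·e^(u)
u_0 = 1.120000: f = -2.167363, f' = 6.497491 → u_1 = 1.120000 - (-2.167363)/(6.497491) = 1.453569
u_1 = 1.453569: f = 0.618890, f' = 10.497247 → u_2 = 1.453569 - (0.618890)/(10.497247) = 1.394612

1.3946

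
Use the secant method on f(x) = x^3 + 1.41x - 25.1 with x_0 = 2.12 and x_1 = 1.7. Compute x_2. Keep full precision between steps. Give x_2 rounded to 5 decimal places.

f(x_0) = -12.582672, f(x_1) = -17.790000
x_2 = 1.700000 - (-17.790000)·(1.700000 - 2.120000)/(-17.790000 - (-12.582672)) = 3.134863; f(x_2) = 10.127589

3.13486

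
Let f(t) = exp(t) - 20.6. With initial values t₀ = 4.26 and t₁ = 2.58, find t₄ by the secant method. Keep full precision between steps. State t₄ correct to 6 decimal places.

3.018539

f(t_0) = 50.209983, f(t_1) = -7.402862
t_2 = 2.580000 - (-7.402862)·(2.580000 - 4.260000)/(-7.402862 - (50.209983)) = 2.795869; f(t_2) = -4.223151
t_3 = 2.795869 - (-4.223151)·(2.795869 - 2.580000)/(-4.223151 - (-7.402862)) = 3.082576; f(t_3) = 1.214523
t_4 = 3.082576 - (1.214523)·(3.082576 - 2.795869)/(1.214523 - (-4.223151)) = 3.018539; f(t_4) = -0.138626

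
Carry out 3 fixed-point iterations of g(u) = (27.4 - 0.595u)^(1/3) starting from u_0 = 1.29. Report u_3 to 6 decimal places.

2.948985

u_1 = g(1.290000) = 2.986325
u_2 = g(2.986325) = 2.948113
u_3 = g(2.948113) = 2.948985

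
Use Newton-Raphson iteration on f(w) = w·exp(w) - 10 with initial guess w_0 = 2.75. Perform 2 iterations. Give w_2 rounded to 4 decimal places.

f'(w) = (w + 1)·exp(w)
w_0 = 2.750000: f = 33.017238, f' = 58.659870 → w_1 = 2.750000 - (33.017238)/(58.659870) = 2.187141
w_1 = 2.187141: f = 9.486777, f' = 28.396481 → w_2 = 2.187141 - (9.486777)/(28.396481) = 1.853058

1.8531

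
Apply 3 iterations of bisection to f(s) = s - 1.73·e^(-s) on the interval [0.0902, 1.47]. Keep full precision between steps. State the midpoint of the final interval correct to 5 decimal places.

0.86634

f(0.090200) = -1.490585, f(1.470000) = 1.072229 (opposite signs)
step 1: m = 0.780100, f(m) = -0.012863 < 0 → root in [0.780100, 1.470000]
step 2: m = 1.125050, f(m) = 0.563429 > 0 → root in [0.780100, 1.125050]
step 3: m = 0.952575, f(m) = 0.285234 > 0 → root in [0.780100, 0.952575]
Midpoint of [0.780100, 0.952575] = 0.866337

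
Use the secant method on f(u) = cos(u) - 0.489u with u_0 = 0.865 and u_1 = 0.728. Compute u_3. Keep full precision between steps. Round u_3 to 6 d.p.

f(u_0) = 0.225655, f(u_1) = 0.390515
u_2 = 0.728000 - (0.390515)·(0.728000 - 0.865000)/(0.390515 - (0.225655)) = 1.052522; f(u_2) = -0.019301
u_3 = 1.052522 - (-0.019301)·(1.052522 - 0.728000)/(-0.019301 - (0.390515)) = 1.037238; f(u_3) = 0.001391

1.037238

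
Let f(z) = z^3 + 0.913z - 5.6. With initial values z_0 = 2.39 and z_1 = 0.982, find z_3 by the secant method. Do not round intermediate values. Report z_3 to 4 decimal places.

Secant update: z_(k+1) = z_k − f(z_k)·(z_k − z_(k-1))/(f(z_k) − f(z_(k-1))).
f(z_0) = 10.233989, f(z_1) = -3.756468
z_2 = 0.982000 - (-3.756468)·(0.982000 - 2.390000)/(-3.756468 - (10.233989)) = 1.360051; f(z_2) = -1.842534
z_3 = 1.360051 - (-1.842534)·(1.360051 - 0.982000)/(-1.842534 - (-3.756468)) = 1.723999; f(z_3) = 1.098032

1.7240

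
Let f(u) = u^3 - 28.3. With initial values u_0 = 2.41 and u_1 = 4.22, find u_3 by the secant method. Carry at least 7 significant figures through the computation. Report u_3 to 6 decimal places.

2.980304

f(u_0) = -14.302479, f(u_1) = 46.851448
u_2 = 4.220000 - (46.851448)·(4.220000 - 2.410000)/(46.851448 - (-14.302479)) = 2.833317; f(u_2) = -5.555027
u_3 = 2.833317 - (-5.555027)·(2.833317 - 4.220000)/(-5.555027 - (46.851448)) = 2.980304; f(u_3) = -1.828317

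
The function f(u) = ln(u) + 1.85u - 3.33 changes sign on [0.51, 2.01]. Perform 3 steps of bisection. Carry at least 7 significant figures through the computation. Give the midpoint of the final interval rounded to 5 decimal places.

1.54125

f(0.510000) = -3.059845, f(2.010000) = 1.086635 (opposite signs)
step 1: m = 1.260000, f(m) = -0.767888 < 0 → root in [1.260000, 2.010000]
step 2: m = 1.635000, f(m) = 0.186393 > 0 → root in [1.260000, 1.635000]
step 3: m = 1.447500, f(m) = -0.282287 < 0 → root in [1.447500, 1.635000]
Midpoint of [1.447500, 1.635000] = 1.541250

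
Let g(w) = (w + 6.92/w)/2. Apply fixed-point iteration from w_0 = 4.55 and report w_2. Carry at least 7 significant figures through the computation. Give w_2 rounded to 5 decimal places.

2.65759

w_1 = g(4.550000) = 3.035440
w_2 = g(3.035440) = 2.657588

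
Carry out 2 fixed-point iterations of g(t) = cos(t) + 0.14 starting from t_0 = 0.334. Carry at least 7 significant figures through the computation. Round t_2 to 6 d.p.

t_1 = g(0.334000) = 1.084739
t_2 = g(1.084739) = 0.607144

0.607144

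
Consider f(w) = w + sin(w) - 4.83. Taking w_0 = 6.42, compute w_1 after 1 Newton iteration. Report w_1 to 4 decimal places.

f'(w) = 1 + cos(w)
w_0 = 6.420000: f = 1.726388, f' = 1.990655 → w_1 = 6.420000 - (1.726388)/(1.990655) = 5.552754

5.5528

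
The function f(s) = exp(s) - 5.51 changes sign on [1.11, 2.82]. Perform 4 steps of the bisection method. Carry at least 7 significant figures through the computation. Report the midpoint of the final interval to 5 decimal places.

f(1.110000) = -2.475642, f(2.820000) = 11.266851 (opposite signs)
step 1: m = 1.965000, f(m) = 1.624913 > 0 → root in [1.110000, 1.965000]
step 2: m = 1.537500, f(m) = -0.857057 < 0 → root in [1.537500, 1.965000]
step 3: m = 1.751250, f(m) = 0.251800 > 0 → root in [1.537500, 1.751250]
step 4: m = 1.644375, f(m) = -0.332227 < 0 → root in [1.644375, 1.751250]
Midpoint of [1.644375, 1.751250] = 1.697812

1.69781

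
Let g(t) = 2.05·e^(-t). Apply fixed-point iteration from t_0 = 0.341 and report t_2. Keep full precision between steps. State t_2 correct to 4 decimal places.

t_1 = g(0.341000) = 1.457671
t_2 = g(1.457671) = 0.477195

0.4772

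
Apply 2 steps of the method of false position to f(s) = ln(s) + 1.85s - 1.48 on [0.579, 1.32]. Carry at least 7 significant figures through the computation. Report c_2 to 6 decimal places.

0.875412

f(0.579000) = -0.955303, f(1.320000) = 1.239632
step 1: c = 0.901506, f(c) = 0.084097 > 0 → new bracket [0.579000, 0.901506]
step 2: c = 0.875412, f(c) = 0.006452 > 0 → new bracket [0.579000, 0.875412]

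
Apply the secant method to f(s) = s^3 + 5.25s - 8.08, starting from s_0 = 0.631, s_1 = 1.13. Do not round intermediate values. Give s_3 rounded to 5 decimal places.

f(s_0) = -4.516010, f(s_1) = -0.704603
s_2 = 1.130000 - (-0.704603)·(1.130000 - 0.631000)/(-0.704603 - (-4.516010)) = 1.222249; f(s_2) = 0.162712
s_3 = 1.222249 - (0.162712)·(1.222249 - 1.130000)/(0.162712 - (-0.704603)) = 1.204942; f(s_3) = -0.004614

1.20494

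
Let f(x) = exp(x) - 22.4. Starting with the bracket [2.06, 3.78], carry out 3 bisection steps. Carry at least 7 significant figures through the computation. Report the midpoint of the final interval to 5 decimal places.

3.02750

f(2.060000) = -14.554030, f(3.780000) = 21.416042 (opposite signs)
step 1: m = 2.920000, f(m) = -3.858713 < 0 → root in [2.920000, 3.780000]
step 2: m = 3.350000, f(m) = 6.102734 > 0 → root in [2.920000, 3.350000]
step 3: m = 3.135000, f(m) = 0.588636 > 0 → root in [2.920000, 3.135000]
Midpoint of [2.920000, 3.135000] = 3.027500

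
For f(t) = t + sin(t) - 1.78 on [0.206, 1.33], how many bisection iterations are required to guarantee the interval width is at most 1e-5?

Initial width b − a = 1.33 − 0.206 = 1.124000.
After n steps the width is (b−a)/2^n; need (b−a)/2^n ≤ 1e-5.
So n ≥ log₂(1.124000/1e-5) = log₂(112400.0000) ≈ 16.7783.
Hence n = 17.

17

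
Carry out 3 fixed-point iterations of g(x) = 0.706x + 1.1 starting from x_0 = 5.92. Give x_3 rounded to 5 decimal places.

x_1 = g(5.920000) = 5.279520
x_2 = g(5.279520) = 4.827341
x_3 = g(4.827341) = 4.508103

4.50810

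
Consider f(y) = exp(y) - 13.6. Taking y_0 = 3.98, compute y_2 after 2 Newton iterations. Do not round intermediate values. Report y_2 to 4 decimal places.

2.7699

Newton update: y ← y − f(y)/f'(y).
f'(y) = exp(y)
y_0 = 3.980000: f = 39.917034, f' = 53.517034 → y_1 = 3.980000 - (39.917034)/(53.517034) = 3.234125
y_1 = 3.234125: f = 11.784143, f' = 25.384143 → y_2 = 3.234125 - (11.784143)/(25.384143) = 2.769892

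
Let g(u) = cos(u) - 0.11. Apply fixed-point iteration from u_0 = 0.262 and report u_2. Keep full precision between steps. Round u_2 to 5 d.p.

u_1 = g(0.262000) = 0.855874
u_2 = g(0.855874) = 0.545559

0.54556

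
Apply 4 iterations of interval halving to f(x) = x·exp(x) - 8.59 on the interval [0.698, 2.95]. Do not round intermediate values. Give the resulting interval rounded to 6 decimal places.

f(0.698000) = -7.187209, f(2.950000) = 47.772563 (opposite signs)
step 1: m = 1.824000, f(m) = 2.712590 > 0 → root in [0.698000, 1.824000]
step 2: m = 1.261000, f(m) = -4.139996 < 0 → root in [1.261000, 1.824000]
step 3: m = 1.542500, f(m) = -1.376859 < 0 → root in [1.542500, 1.824000]
step 4: m = 1.683250, f(m) = 0.470972 > 0 → root in [1.542500, 1.683250]

[1.542500, 1.683250]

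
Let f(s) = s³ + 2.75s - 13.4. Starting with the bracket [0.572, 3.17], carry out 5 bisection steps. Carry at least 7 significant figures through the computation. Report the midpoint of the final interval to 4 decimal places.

1.9928

f(0.572000) = -11.639851, f(3.170000) = 27.172513 (opposite signs)
step 1: m = 1.871000, f(m) = -1.705051 < 0 → root in [1.871000, 3.170000]
step 2: m = 2.520500, f(m) = 9.543910 > 0 → root in [1.871000, 2.520500]
step 3: m = 2.195750, f(m) = 3.224722 > 0 → root in [1.871000, 2.195750]
step 4: m = 2.033375, f(m) = 0.599002 > 0 → root in [1.871000, 2.033375]
step 5: m = 1.952188, f(m) = -0.591627 < 0 → root in [1.952188, 2.033375]
Midpoint of [1.952188, 2.033375] = 1.992781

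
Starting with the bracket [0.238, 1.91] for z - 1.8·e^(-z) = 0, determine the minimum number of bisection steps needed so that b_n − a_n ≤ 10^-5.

Initial width b − a = 1.91 − 0.238 = 1.672000.
After n steps the width is (b−a)/2^n; need (b−a)/2^n ≤ 10^-5.
So n ≥ log₂(1.672000/10^-5) = log₂(167200.0000) ≈ 17.3512.
Hence n = 18.

18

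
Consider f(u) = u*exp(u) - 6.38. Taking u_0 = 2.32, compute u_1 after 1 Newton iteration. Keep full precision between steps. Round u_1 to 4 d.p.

1.8101

f'(u) = (u+1)*exp(u)
u_0 = 2.320000: f = 17.227564, f' = 33.783239 → u_1 = 2.320000 - (17.227564)/(33.783239) = 1.810056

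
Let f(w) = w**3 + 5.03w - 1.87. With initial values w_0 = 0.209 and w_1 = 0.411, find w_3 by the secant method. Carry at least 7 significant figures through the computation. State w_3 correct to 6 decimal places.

f(w_0) = -0.809601, f(w_1) = 0.266757
w_2 = 0.411000 - (0.266757)·(0.411000 - 0.209000)/(0.266757 - (-0.809601)) = 0.360938; f(w_2) = -0.007461
w_3 = 0.360938 - (-0.007461)·(0.360938 - 0.411000)/(-0.007461 - (0.266757)) = 0.362300; f(w_3) = -0.000075

0.362300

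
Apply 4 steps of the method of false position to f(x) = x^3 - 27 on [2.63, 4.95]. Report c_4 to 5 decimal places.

False-position update: c = (a·f(b) − b·f(a))/(f(b) − f(a)); replace the endpoint whose sign matches f(c).
f(2.630000) = -8.808553, f(4.950000) = 94.287375
step 1: c = 2.828222, f(c) = -4.377515 < 0 → new bracket [2.828222, 4.950000]
step 2: c = 2.922360, f(c) = -2.042506 < 0 → new bracket [2.922360, 4.950000]
step 3: c = 2.965352, f(c) = -0.924728 < 0 → new bracket [2.965352, 4.950000]
step 4: c = 2.984628, f(c) = -0.412930 < 0 → new bracket [2.984628, 4.950000]

2.98463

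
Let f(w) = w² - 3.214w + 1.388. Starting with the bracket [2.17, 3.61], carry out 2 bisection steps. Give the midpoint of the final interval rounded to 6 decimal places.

f(2.170000) = -0.877480, f(3.610000) = 2.817560 (opposite signs)
step 1: m = 2.890000, f(m) = 0.451640 > 0 → root in [2.170000, 2.890000]
step 2: m = 2.530000, f(m) = -0.342520 < 0 → root in [2.530000, 2.890000]
Midpoint of [2.530000, 2.890000] = 2.710000

2.710000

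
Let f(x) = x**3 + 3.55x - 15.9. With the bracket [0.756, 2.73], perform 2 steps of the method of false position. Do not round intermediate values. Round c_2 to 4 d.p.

1.9655

f(0.756000) = -12.784119, f(2.730000) = 14.137917
step 1: c = 1.693368, f(c) = -5.032821 < 0 → new bracket [1.693368, 2.730000]
step 2: c = 1.965511, f(c) = -1.329209 < 0 → new bracket [1.965511, 2.730000]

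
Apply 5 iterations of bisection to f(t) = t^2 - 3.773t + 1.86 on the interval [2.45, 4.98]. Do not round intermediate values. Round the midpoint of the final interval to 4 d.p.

f(2.450000) = -1.381350, f(4.980000) = 7.870860 (opposite signs)
step 1: m = 3.715000, f(m) = 1.644530 > 0 → root in [2.450000, 3.715000]
step 2: m = 3.082500, f(m) = -0.268466 < 0 → root in [3.082500, 3.715000]
step 3: m = 3.398750, f(m) = 0.588018 > 0 → root in [3.082500, 3.398750]
step 4: m = 3.240625, f(m) = 0.134772 > 0 → root in [3.082500, 3.240625]
step 5: m = 3.161563, f(m) = -0.073098 < 0 → root in [3.161563, 3.240625]
Midpoint of [3.161563, 3.240625] = 3.201094

3.2011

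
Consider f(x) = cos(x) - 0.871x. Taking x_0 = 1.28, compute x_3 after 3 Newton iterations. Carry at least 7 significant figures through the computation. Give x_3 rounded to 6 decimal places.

f'(x) = -sin(x) - 0.871
x_0 = 1.280000: f = -0.828165, f' = -1.829016 → x_1 = 1.280000 - (-0.828165)/(-1.829016) = 0.827207
x_1 = 0.827207: f = -0.043564, f' = -1.607044 → x_2 = 0.827207 - (-0.043564)/(-1.607044) = 0.800099
x_2 = 0.800099: f = -0.000251, f' = -1.588425 → x_3 = 0.800099 - (-0.000251)/(-1.588425) = 0.799941

0.799941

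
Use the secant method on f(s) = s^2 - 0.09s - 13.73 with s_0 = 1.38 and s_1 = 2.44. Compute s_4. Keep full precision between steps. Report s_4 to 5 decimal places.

3.73445

f(s_0) = -11.949800, f(s_1) = -7.996000
s_2 = 2.440000 - (-7.996000)·(2.440000 - 1.380000)/(-7.996000 - (-11.949800)) = 4.583700; f(s_2) = 6.867770
s_3 = 4.583700 - (6.867770)·(4.583700 - 2.440000)/(6.867770 - (-7.996000)) = 3.593208; f(s_3) = -1.142243
s_4 = 3.593208 - (-1.142243)·(3.593208 - 4.583700)/(-1.142243 - (6.867770)) = 3.734454; f(s_4) = -0.119952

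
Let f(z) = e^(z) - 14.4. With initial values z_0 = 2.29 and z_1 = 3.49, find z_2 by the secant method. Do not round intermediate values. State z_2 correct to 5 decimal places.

f(z_0) = -4.525062, f(z_1) = 18.385948
z_2 = 3.490000 - (18.385948)·(3.490000 - 2.290000)/(18.385948 - (-4.525062)) = 2.527007; f(z_2) = -1.884008

2.52701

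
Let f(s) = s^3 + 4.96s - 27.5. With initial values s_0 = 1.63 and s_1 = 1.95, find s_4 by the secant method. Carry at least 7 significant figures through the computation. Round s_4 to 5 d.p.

Secant update: s_(k+1) = s_k − f(s_k)·(s_k − s_(k-1))/(f(s_k) − f(s_(k-1))).
f(s_0) = -15.084453, f(s_1) = -10.413125
s_2 = 1.950000 - (-10.413125)·(1.950000 - 1.630000)/(-10.413125 - (-15.084453)) = 2.663330; f(s_2) = 4.601996
s_3 = 2.663330 - (4.601996)·(2.663330 - 1.950000)/(4.601996 - (-10.413125)) = 2.444701; f(s_3) = -0.763369
s_4 = 2.444701 - (-0.763369)·(2.444701 - 2.663330)/(-0.763369 - (4.601996)) = 2.475807; f(s_4) = -0.044237

2.47581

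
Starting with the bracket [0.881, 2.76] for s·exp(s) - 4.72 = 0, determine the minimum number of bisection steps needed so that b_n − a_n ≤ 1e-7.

Initial width b − a = 2.76 − 0.881 = 1.879000.
After n steps the width is (b−a)/2^n; need (b−a)/2^n ≤ 1e-7.
So n ≥ log₂(1.879000/1e-7) = log₂(18790000.0000) ≈ 24.1635.
Hence n = 25.

25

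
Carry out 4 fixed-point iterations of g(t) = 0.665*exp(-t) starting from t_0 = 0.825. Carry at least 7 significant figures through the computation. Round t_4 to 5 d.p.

0.44372

t_1 = g(0.825000) = 0.291426
t_2 = g(0.291426) = 0.496886
t_3 = g(0.496886) = 0.404601
t_4 = g(0.404601) = 0.443717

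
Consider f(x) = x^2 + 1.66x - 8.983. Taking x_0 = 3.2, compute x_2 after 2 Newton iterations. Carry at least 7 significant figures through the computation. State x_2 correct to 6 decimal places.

f'(x) = 2x + 1.66
x_0 = 3.200000: f = 6.569000, f' = 8.060000 → x_1 = 3.200000 - (6.569000)/(8.060000) = 2.384988
x_1 = 2.384988: f = 0.664245, f' = 6.429975 → x_2 = 2.384988 - (0.664245)/(6.429975) = 2.281683

2.281683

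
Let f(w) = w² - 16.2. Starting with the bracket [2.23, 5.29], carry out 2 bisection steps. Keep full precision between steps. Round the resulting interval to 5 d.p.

f(2.230000) = -11.227100, f(5.290000) = 11.784100 (opposite signs)
step 1: m = 3.760000, f(m) = -2.062400 < 0 → root in [3.760000, 5.290000]
step 2: m = 4.525000, f(m) = 4.275625 > 0 → root in [3.760000, 4.525000]

[3.76000, 4.52500]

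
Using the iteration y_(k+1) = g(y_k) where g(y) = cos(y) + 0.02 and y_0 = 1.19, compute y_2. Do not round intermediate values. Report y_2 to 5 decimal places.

0.94428

y_1 = g(1.190000) = 0.391660
y_2 = g(0.391660) = 0.944277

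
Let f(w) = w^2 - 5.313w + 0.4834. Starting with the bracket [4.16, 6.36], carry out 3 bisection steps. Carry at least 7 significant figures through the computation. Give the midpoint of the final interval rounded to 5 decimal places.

5.12250

f(4.160000) = -4.313080, f(6.360000) = 7.142320 (opposite signs)
step 1: m = 5.260000, f(m) = 0.204620 > 0 → root in [4.160000, 5.260000]
step 2: m = 4.710000, f(m) = -2.356730 < 0 → root in [4.710000, 5.260000]
step 3: m = 4.985000, f(m) = -1.151680 < 0 → root in [4.985000, 5.260000]
Midpoint of [4.985000, 5.260000] = 5.122500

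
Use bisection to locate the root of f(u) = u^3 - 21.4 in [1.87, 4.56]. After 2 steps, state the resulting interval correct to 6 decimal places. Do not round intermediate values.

[2.542500, 3.215000]

f(1.870000) = -14.860797, f(4.560000) = 73.418816 (opposite signs)
step 1: m = 3.215000, f(m) = 11.830963 > 0 → root in [1.870000, 3.215000]
step 2: m = 2.542500, f(m) = -4.964501 < 0 → root in [2.542500, 3.215000]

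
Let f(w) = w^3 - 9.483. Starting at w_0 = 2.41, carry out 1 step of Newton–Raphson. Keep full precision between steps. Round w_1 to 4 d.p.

2.1509

f'(w) = 3w^2
w_0 = 2.410000: f = 4.514521, f' = 17.424300 → w_1 = 2.410000 - (4.514521)/(17.424300) = 2.150907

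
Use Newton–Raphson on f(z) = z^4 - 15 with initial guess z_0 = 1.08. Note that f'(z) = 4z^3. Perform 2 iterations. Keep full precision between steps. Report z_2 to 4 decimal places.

z_0 = 1.080000: f = -13.639511, f' = 5.038848 → z_1 = 1.080000 - (-13.639511)/(5.038848) = 3.786871
z_1 = 3.786871: f = 190.646821, f' = 217.220841 → z_2 = 3.786871 - (190.646821)/(217.220841) = 2.909207

2.9092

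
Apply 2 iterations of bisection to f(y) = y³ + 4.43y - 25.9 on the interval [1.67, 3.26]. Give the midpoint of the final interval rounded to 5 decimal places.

f(1.670000) = -13.844437, f(3.260000) = 23.187776 (opposite signs)
step 1: m = 2.465000, f(m) = -0.002155 < 0 → root in [2.465000, 3.260000]
step 2: m = 2.862500, f(m) = 10.235932 > 0 → root in [2.465000, 2.862500]
Midpoint of [2.465000, 2.862500] = 2.663750

2.66375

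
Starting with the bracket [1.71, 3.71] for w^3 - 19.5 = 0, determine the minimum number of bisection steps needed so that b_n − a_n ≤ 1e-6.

Initial width b − a = 3.71 − 1.71 = 2.000000.
After n steps the width is (b−a)/2^n; need (b−a)/2^n ≤ 1e-6.
So n ≥ log₂(2.000000/1e-6) = log₂(2000000.0000) ≈ 20.9316.
Hence n = 21.

21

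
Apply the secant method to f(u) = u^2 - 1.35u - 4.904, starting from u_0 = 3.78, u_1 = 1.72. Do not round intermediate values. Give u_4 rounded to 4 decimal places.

f(u_0) = 4.281400, f(u_1) = -4.267600
u_2 = 1.720000 - (-4.267600)·(1.720000 - 3.780000)/(-4.267600 - (4.281400)) = 2.748337; f(u_2) = -1.060897
u_3 = 2.748337 - (-1.060897)·(2.748337 - 1.720000)/(-1.060897 - (-4.267600)) = 3.088550; f(u_3) = 0.465598
u_4 = 3.088550 - (0.465598)·(3.088550 - 2.748337)/(0.465598 - (-1.060897)) = 2.984781; f(u_4) = -0.024535

2.9848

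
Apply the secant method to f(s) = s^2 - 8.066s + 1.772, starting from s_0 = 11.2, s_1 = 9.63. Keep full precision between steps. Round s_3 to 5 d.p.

7.92539

f(s_0) = 36.872800, f(s_1) = 16.833320
s_2 = 9.630000 - (16.833320)·(9.630000 - 11.200000)/(16.833320 - (36.872800)) = 8.311188; f(s_2) = 3.809801
s_3 = 8.311188 - (3.809801)·(8.311188 - 9.630000)/(3.809801 - (16.833320)) = 7.925392; f(s_3) = 0.657630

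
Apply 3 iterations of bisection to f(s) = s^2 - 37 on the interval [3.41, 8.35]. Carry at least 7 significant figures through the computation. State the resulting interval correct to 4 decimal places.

[5.8800, 6.4975]

f(3.410000) = -25.371900, f(8.350000) = 32.722500 (opposite signs)
step 1: m = 5.880000, f(m) = -2.425600 < 0 → root in [5.880000, 8.350000]
step 2: m = 7.115000, f(m) = 13.623225 > 0 → root in [5.880000, 7.115000]
step 3: m = 6.497500, f(m) = 5.217506 > 0 → root in [5.880000, 6.497500]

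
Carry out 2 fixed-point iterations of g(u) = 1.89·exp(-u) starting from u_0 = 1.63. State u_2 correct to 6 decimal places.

1.305087

u_1 = g(1.630000) = 0.370307
u_2 = g(0.370307) = 1.305087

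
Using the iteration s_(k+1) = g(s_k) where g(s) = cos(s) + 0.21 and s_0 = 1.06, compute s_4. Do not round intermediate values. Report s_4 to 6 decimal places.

0.927425

s_1 = g(1.060000) = 0.698872
s_2 = g(0.698872) = 0.975568
s_3 = g(0.975568) = 0.770698
s_4 = g(0.770698) = 0.927425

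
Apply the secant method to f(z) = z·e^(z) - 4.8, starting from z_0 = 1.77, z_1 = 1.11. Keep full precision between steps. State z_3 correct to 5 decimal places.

f(z_0) = 5.591410, f(z_1) = -1.431862
z_2 = 1.110000 - (-1.431862)·(1.110000 - 1.770000)/(-1.431862 - (5.591410)) = 1.244557; f(z_2) = -0.479651
z_3 = 1.244557 - (-0.479651)·(1.244557 - 1.110000)/(-0.479651 - (-1.431862)) = 1.312336; f(z_3) = 0.075121

1.31234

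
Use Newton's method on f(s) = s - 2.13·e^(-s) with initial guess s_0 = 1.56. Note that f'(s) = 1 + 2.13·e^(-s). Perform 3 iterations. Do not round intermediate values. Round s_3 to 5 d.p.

0.88185

s_0 = 1.560000: f = 1.112410, f' = 1.447590 → s_1 = 1.560000 - (1.112410)/(1.447590) = 0.791543
s_1 = 0.791543: f = -0.173655, f' = 1.965199 → s_2 = 0.791543 - (-0.173655)/(1.965199) = 0.879909
s_2 = 0.879909: f = -0.003660, f' = 1.883568 → s_3 = 0.879909 - (-0.003660)/(1.883568) = 0.881852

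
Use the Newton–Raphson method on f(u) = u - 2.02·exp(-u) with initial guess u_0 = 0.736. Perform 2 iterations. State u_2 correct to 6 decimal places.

f'(u) = 1 + 2.02·exp(-u)
u_0 = 0.736000: f = -0.231633, f' = 1.967633 → u_1 = 0.736000 - (-0.231633)/(1.967633) = 0.853722
u_1 = 0.853722: f = -0.006449, f' = 1.860171 → u_2 = 0.853722 - (-0.006449)/(1.860171) = 0.857189

0.857189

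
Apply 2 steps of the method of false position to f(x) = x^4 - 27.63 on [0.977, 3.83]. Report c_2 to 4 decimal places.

False-position update: c = (a·f(b) − b·f(a))/(f(b) − f(a)); replace the endpoint whose sign matches f(c).
f(0.977000) = -26.718874, f(3.830000) = 187.546627
step 1: c = 1.332769, f(c) = -24.474857 < 0 → new bracket [1.332769, 3.830000]
step 2: c = 1.621038, f(c) = -20.724849 < 0 → new bracket [1.621038, 3.830000]

1.6210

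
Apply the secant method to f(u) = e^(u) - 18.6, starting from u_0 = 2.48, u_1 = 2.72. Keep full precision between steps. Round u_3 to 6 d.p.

f(u_0) = -6.658736, f(u_1) = -3.419678
u_2 = 2.720000 - (-3.419678)·(2.720000 - 2.480000)/(-3.419678 - (-6.658736)) = 2.973383; f(u_2) = 0.957975
u_3 = 2.973383 - (0.957975)·(2.973383 - 2.720000)/(0.957975 - (-3.419678)) = 2.917935; f(u_3) = -0.096969

2.917935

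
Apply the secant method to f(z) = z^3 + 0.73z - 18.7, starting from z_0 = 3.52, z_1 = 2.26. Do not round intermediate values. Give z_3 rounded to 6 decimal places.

f(z_0) = 27.483808, f(z_1) = -5.507024
z_2 = 2.260000 - (-5.507024)·(2.260000 - 3.520000)/(-5.507024 - (27.483808)) = 2.470327; f(z_2) = -1.821460
z_3 = 2.470327 - (-1.821460)·(2.470327 - 2.260000)/(-1.821460 - (-5.507024)) = 2.574273; f(z_3) = 0.238624

2.574273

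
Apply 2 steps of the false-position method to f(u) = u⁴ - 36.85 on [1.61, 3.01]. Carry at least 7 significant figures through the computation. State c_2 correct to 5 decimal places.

2.37568

f(1.610000) = -30.131018, f(3.010000) = 45.235412
step 1: c = 2.169711, f(c) = -14.688068 < 0 → new bracket [2.169711, 3.010000]
step 2: c = 2.375677, f(c) = -4.997034 < 0 → new bracket [2.375677, 3.010000]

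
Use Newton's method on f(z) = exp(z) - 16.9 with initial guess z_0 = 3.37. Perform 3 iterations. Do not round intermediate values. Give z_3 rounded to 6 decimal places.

2.827341

f'(z) = exp(z)
z_0 = 3.370000: f = 12.178527, f' = 29.078527 → z_1 = 3.370000 - (12.178527)/(29.078527) = 2.951185
z_1 = 2.951185: f = 2.228605, f' = 19.128605 → z_2 = 2.951185 - (2.228605)/(19.128605) = 2.834678
z_2 = 2.834678: f = 0.124925, f' = 17.024925 → z_3 = 2.834678 - (0.124925)/(17.024925) = 2.827341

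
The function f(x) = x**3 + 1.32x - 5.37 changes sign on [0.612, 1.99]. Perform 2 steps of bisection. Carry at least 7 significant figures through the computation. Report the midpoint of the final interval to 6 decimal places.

f(0.612000) = -4.332939, f(1.990000) = 5.137399 (opposite signs)
step 1: m = 1.301000, f(m) = -1.450606 < 0 → root in [1.301000, 1.990000]
step 2: m = 1.645500, f(m) = 1.257531 > 0 → root in [1.301000, 1.645500]
Midpoint of [1.301000, 1.645500] = 1.473250

1.473250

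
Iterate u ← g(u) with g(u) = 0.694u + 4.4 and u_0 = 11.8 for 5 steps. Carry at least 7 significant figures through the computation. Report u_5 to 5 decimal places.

u_1 = g(11.800000) = 12.589200
u_2 = g(12.589200) = 13.136905
u_3 = g(13.136905) = 13.517012
u_4 = g(13.517012) = 13.780806
u_5 = g(13.780806) = 13.963880

13.96388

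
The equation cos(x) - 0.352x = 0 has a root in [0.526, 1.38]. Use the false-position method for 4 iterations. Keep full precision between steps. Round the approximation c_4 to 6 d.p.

1.152913

f(0.526000) = 0.679670, f(1.380000) = -0.296119
step 1: c = 1.120840, f(c) = 0.040391 > 0 → new bracket [1.120840, 1.380000]
step 2: c = 1.151946, f(c) = 0.001225 > 0 → new bracket [1.151946, 1.380000]
step 3: c = 1.152886, f(c) = 0.000036 > 0 → new bracket [1.152886, 1.380000]
step 4: c = 1.152913, f(c) = 0.000001 > 0 → new bracket [1.152913, 1.380000]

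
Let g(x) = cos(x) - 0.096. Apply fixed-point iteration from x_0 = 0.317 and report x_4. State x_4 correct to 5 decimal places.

x_1 = g(0.317000) = 0.854175
x_2 = g(0.854175) = 0.560841
x_3 = g(0.560841) = 0.750808
x_4 = g(0.750808) = 0.635138

0.63514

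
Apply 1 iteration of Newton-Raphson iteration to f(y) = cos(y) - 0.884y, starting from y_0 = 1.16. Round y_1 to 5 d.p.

0.81232

f'(y) = -sin(y) - 0.884
y_0 = 1.160000: f = -0.626100, f' = -1.800803 → y_1 = 1.160000 - (-0.626100)/(-1.800803) = 0.812322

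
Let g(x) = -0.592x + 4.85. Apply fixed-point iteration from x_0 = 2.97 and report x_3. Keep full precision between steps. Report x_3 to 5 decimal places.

3.06235

x_1 = g(2.970000) = 3.091760
x_2 = g(3.091760) = 3.019678
x_3 = g(3.019678) = 3.062351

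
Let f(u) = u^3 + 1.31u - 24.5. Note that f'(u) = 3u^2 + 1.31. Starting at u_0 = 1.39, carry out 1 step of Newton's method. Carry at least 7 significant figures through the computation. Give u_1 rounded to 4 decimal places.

4.2035

Newton update: u ← u − f(u)/f'(u).
u_0 = 1.390000: f = -19.993481, f' = 7.106300 → u_1 = 1.390000 - (-19.993481)/(7.106300) = 4.203487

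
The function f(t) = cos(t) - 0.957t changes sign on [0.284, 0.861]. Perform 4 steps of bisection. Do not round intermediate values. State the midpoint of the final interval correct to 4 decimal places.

f(0.284000) = 0.688154, f(0.861000) = -0.172298 (opposite signs)
step 1: m = 0.572500, f(m) = 0.292667 > 0 → root in [0.572500, 0.861000]
step 2: m = 0.716750, f(m) = 0.068015 > 0 → root in [0.716750, 0.861000]
step 3: m = 0.788875, f(m) = -0.050309 < 0 → root in [0.716750, 0.788875]
step 4: m = 0.752812, f(m) = 0.009327 > 0 → root in [0.752812, 0.788875]
Midpoint of [0.752812, 0.788875] = 0.770844

0.7708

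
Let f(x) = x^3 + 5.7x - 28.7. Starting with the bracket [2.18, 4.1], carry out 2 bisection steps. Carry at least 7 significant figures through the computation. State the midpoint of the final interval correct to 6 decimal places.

f(2.180000) = -5.913768, f(4.100000) = 63.591000 (opposite signs)
step 1: m = 3.140000, f(m) = 20.157144 > 0 → root in [2.180000, 3.140000]
step 2: m = 2.660000, f(m) = 5.283096 > 0 → root in [2.180000, 2.660000]
Midpoint of [2.180000, 2.660000] = 2.420000

2.420000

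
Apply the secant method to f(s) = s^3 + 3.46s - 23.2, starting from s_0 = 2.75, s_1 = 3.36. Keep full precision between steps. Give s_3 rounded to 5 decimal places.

2.46968

f(s_0) = 7.111875, f(s_1) = 26.358656
s_2 = 3.360000 - (26.358656)·(3.360000 - 2.750000)/(26.358656 - (7.111875)) = 2.524599; f(s_2) = 1.625897
s_3 = 2.524599 - (1.625897)·(2.524599 - 3.360000)/(1.625897 - (26.358656)) = 2.469681; f(s_3) = 0.408479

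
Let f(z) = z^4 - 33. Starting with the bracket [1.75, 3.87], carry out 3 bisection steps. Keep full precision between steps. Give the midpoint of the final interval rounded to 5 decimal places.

2.41250

f(1.750000) = -23.621094, f(3.870000) = 191.307534 (opposite signs)
step 1: m = 2.810000, f(m) = 29.348395 > 0 → root in [1.750000, 2.810000]
step 2: m = 2.280000, f(m) = -5.976637 < 0 → root in [2.280000, 2.810000]
step 3: m = 2.545000, f(m) = 8.951853 > 0 → root in [2.280000, 2.545000]
Midpoint of [2.280000, 2.545000] = 2.412500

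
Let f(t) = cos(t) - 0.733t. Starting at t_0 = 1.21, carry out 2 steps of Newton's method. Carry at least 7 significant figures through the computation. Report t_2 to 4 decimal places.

0.8748

f'(t) = -sin(t) - 0.733
t_0 = 1.210000: f = -0.533911, f' = -1.668616 → t_1 = 1.210000 - (-0.533911)/(-1.668616) = 0.890028
t_1 = 0.890028: f = -0.023000, f' = -1.510089 → t_2 = 0.890028 - (-0.023000)/(-1.510089) = 0.874797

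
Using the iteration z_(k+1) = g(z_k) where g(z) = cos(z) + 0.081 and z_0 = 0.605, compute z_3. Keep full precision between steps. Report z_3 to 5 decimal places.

z_1 = g(0.605000) = 0.903502
z_2 = g(0.903502) = 0.699863
z_3 = g(0.699863) = 0.845931

0.84593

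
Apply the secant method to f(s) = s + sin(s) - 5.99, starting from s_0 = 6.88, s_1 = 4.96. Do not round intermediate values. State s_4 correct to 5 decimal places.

f(s_0) = 1.452011, f(s_1) = -1.999501
s_2 = 4.960000 - (-1.999501)·(4.960000 - 6.880000)/(-1.999501 - (1.452011)) = 6.072278; f(s_2) = -0.127069
s_3 = 6.072278 - (-0.127069)·(6.072278 - 4.960000)/(-0.127069 - (-1.999501)) = 6.147761; f(s_3) = 0.022750
s_4 = 6.147761 - (0.022750)·(6.147761 - 6.072278)/(0.022750 - (-0.127069)) = 6.136299; f(s_4) = -0.000060

6.13630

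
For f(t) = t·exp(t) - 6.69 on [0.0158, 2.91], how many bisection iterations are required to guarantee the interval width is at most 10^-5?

19

Initial width b − a = 2.91 − 0.0158 = 2.894200.
After n steps the width is (b−a)/2^n; need (b−a)/2^n ≤ 10^-5.
So n ≥ log₂(2.894200/10^-5) = log₂(289420.0000) ≈ 18.1428.
Hence n = 19.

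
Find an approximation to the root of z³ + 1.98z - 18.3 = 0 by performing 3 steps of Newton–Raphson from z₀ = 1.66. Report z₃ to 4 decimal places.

2.3859

f'(z) = 3z² + 1.98
z_0 = 1.660000: f = -10.438904, f' = 10.246800 → z_1 = 1.660000 - (-10.438904)/(10.246800) = 2.678748
z_1 = 2.678748: f = 6.225782, f' = 23.507068 → z_2 = 2.678748 - (6.225782)/(23.507068) = 2.413900
z_2 = 2.413900: f = 0.545117, f' = 19.460747 → z_3 = 2.413900 - (0.545117)/(19.460747) = 2.385889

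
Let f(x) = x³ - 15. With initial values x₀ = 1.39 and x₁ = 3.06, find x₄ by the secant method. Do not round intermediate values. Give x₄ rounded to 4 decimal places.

f(x_0) = -12.314381, f(x_1) = 13.652616
x_2 = 3.060000 - (13.652616)·(3.060000 - 1.390000)/(13.652616 - (-12.314381)) = 2.181967; f(x_2) = -4.611692
x_3 = 2.181967 - (-4.611692)·(2.181967 - 3.060000)/(-4.611692 - (13.652616)) = 2.403668; f(x_3) = -1.112512
x_4 = 2.403668 - (-1.112512)·(2.403668 - 2.181967)/(-1.112512 - (-4.611692)) = 2.474155; f(x_4) = 0.145398

2.4742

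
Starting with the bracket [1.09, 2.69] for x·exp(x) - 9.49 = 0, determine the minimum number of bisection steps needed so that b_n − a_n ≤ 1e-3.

Initial width b − a = 2.69 − 1.09 = 1.600000.
After n steps the width is (b−a)/2^n; need (b−a)/2^n ≤ 1e-3.
So n ≥ log₂(1.600000/1e-3) = log₂(1600.0000) ≈ 10.6439.
Hence n = 11.

11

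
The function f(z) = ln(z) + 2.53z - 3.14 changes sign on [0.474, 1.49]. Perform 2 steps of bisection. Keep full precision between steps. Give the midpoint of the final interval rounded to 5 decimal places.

1.10900

f(0.474000) = -2.687328, f(1.490000) = 1.028476 (opposite signs)
step 1: m = 0.982000, f(m) = -0.673704 < 0 → root in [0.982000, 1.490000]
step 2: m = 1.236000, f(m) = 0.198960 > 0 → root in [0.982000, 1.236000]
Midpoint of [0.982000, 1.236000] = 1.109000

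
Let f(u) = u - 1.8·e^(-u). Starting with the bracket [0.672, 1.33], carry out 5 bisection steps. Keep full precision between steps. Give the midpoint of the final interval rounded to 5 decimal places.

0.80566

f(0.672000) = -0.247235, f(1.330000) = 0.853941 (opposite signs)
step 1: m = 1.001000, f(m) = 0.339479 > 0 → root in [0.672000, 1.001000]
step 2: m = 0.836500, f(m) = 0.056697 > 0 → root in [0.672000, 0.836500]
step 3: m = 0.754250, f(m) = -0.092404 < 0 → root in [0.754250, 0.836500]
step 4: m = 0.795375, f(m) = -0.017166 < 0 → root in [0.795375, 0.836500]
step 5: m = 0.815937, f(m) = 0.019933 > 0 → root in [0.795375, 0.815937]
Midpoint of [0.795375, 0.815937] = 0.805656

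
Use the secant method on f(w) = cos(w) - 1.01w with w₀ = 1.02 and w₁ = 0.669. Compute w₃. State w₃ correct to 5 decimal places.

0.73475

Secant update: w_(k+1) = w_k − f(w_k)·(w_k − w_(k-1))/(f(w_k) − f(w_(k-1))).
f(w_0) = -0.506834, f(w_1) = 0.108752
w_2 = 0.669000 - (0.108752)·(0.669000 - 1.020000)/(0.108752 - (-0.506834)) = 0.731009; f(w_2) = 0.006182
w_3 = 0.731009 - (0.006182)·(0.731009 - 0.669000)/(0.006182 - (0.108752)) = 0.734746; f(w_3) = -0.000093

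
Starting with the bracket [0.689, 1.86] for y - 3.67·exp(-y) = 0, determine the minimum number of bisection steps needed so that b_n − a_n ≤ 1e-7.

Initial width b − a = 1.86 − 0.689 = 1.171000.
After n steps the width is (b−a)/2^n; need (b−a)/2^n ≤ 1e-7.
So n ≥ log₂(1.171000/1e-7) = log₂(11710000.0000) ≈ 23.4812.
Hence n = 24.

24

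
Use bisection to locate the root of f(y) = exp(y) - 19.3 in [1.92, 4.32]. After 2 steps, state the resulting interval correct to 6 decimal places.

[2.520000, 3.120000]

f(1.920000) = -12.479042, f(4.320000) = 55.888628 (opposite signs)
step 1: m = 3.120000, f(m) = 3.346380 > 0 → root in [1.920000, 3.120000]
step 2: m = 2.520000, f(m) = -6.871403 < 0 → root in [2.520000, 3.120000]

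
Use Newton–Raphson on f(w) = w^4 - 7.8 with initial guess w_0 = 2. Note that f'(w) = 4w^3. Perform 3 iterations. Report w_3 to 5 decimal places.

1.67120

Newton update: w ← w − f(w)/f'(w).
w_0 = 2.000000: f = 8.200000, f' = 32.000000 → w_1 = 2.000000 - (8.200000)/(32.000000) = 1.743750
w_1 = 1.743750: f = 1.445638, f' = 21.208632 → w_2 = 1.743750 - (1.445638)/(21.208632) = 1.675587
w_2 = 1.675587: f = 0.082577, f' = 18.817467 → w_3 = 1.675587 - (0.082577)/(18.817467) = 1.671199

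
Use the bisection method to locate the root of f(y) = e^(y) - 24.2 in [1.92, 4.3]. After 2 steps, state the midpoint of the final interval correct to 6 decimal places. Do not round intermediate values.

3.407500

f(1.920000) = -17.379042, f(4.300000) = 49.499794 (opposite signs)
step 1: m = 3.110000, f(m) = -1.778956 < 0 → root in [3.110000, 4.300000]
step 2: m = 3.705000, f(m) = 16.450047 > 0 → root in [3.110000, 3.705000]
Midpoint of [3.110000, 3.705000] = 3.407500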